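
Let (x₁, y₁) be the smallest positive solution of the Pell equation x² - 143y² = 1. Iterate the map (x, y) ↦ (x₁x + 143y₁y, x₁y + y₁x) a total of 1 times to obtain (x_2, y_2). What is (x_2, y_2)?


Step 1: Find the fundamental solution (x₁, y₁) of x² - 143y² = 1.
  Expand √143 as a continued fraction. a₀ = ⌊√143⌋ = 11; iterate m_{k+1} = d_k·a_k − m_k, d_{k+1} = (143 − m_{k+1}²)/d_k, a_{k+1} = ⌊(a₀ + m_{k+1})/d_{k+1}⌋ (starting m₀ = 0, d₀ = 1), with convergents p_k = a_k·p_{k-1} + p_{k-2}, q_k = a_k·q_{k-1} + q_{k-2} (p₋₁ = 1, q₋₁ = 0):
  k = 0: a₀ = 11; p₀/q₀ = 11/1; p₀² − 143·q₀² = 121 − 143 = -22.
  k = 1: m = 11, d = 22, a = ⌊(11 + 11)/22⌋ = 1; p/q = (1·11 + 1)/(1·1 + 0) = 12/1; p² − 143·q² = 144 − 143 = 1.
  The first convergent with p² − 143·q² = 1 gives the fundamental solution (x₁, y₁) = (12, 1).
Step 2: Apply the recurrence (x_{n+1}, y_{n+1}) = (x₁x_n + 143y₁y_n, x₁y_n + y₁x_n) repeatedly.
  From (x_1, y_1) = (12, 1): x_2 = 12·12 + 143·1·1 = 287; y_2 = 12·1 + 1·12 = 24.
Step 3: Verify x_2² - 143·y_2² = 82369 - 82368 = 1 (should be 1). ✓

(x_1, y_1) = (12, 1); (x_2, y_2) = (287, 24).


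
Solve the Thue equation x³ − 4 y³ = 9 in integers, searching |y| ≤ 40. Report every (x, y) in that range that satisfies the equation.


The equation is x³ - 4y³ = 9. For fixed y, x³ = 4·y³ + 9, so a solution requires the RHS to be a perfect cube.
Strategy: iterate y from -40 to 40, compute RHS = 4·y³ + 9, and check whether it is a (positive or negative) perfect cube.
Check small values of y:
  y = 0: RHS = 9 is not a perfect cube.
  y = 1: RHS = 13 is not a perfect cube.
  y = -1: RHS = 5 is not a perfect cube.
  y = 2: RHS = 41 is not a perfect cube.
  y = -2: RHS = -23 is not a perfect cube.
  y = 3: RHS = 117 is not a perfect cube.
  y = -3: RHS = -99 is not a perfect cube.
Continuing the search up to |y| = 40 finds no solutions either.
No (x, y) in the scanned range satisfies the equation.

No integer solutions with |y| ≤ 40.


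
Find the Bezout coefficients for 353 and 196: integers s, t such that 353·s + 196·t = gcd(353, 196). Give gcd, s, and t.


Euclidean algorithm on (353, 196) — divide until remainder is 0:
  353 = 1 · 196 + 157
  196 = 1 · 157 + 39
  157 = 4 · 39 + 1
  39 = 39 · 1 + 0
gcd(353, 196) = 1.
Track Bezout coefficients alongside the remainders: start with r₀ = 353 = a·1 + b·0 (s = 1, t = 0) and r₁ = 196 = a·0 + b·1 (s = 0, t = 1); each new remainder r_{k+1} = r_{k-1} − q_k·r_k inherits s_{k+1} = s_{k-1} − q_k·s_k, t_{k+1} = t_{k-1} − q_k·t_k, so r_k = a·s_k + b·t_k at every step:
  q = 1: r = 157, s = 1 − 1·0 = 1, t = 0 − 1·1 = -1  (check: 353·1 + 196·(-1) = 157)
  q = 1: r = 39, s = 0 − 1·1 = -1, t = 1 − 1·(-1) = 2  (check: 353·(-1) + 196·2 = 39)
  q = 4: r = 1, s = 1 − 4·(-1) = 5, t = -1 − 4·2 = -9  (check: 353·5 + 196·(-9) = 1)
The row with r = 1 (the gcd) gives the Bezout coefficients s = 5, t = -9.
Result: 353 · (5) + 196 · (-9) = 1.

gcd(353, 196) = 1; s = 5, t = -9 (check: 353·5 + 196·(-9) = 1).


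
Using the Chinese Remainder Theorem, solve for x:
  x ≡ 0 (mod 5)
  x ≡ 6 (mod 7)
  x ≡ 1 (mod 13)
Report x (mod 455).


Moduli 5, 7, 13 are pairwise coprime; by CRT there is a unique solution modulo M = 5 · 7 · 13 = 455.
Solve pairwise, accumulating the modulus:
  Start with x ≡ 0 (mod 5).
  Combine with x ≡ 6 (mod 7): since gcd(5, 7) = 1, we get a unique residue mod 35.
    Write x = 0 + 5·t and substitute into x ≡ 6 (mod 7): 5·t ≡ 6 − 0 = 6 (mod 7).
    The inverse of 5 mod 7 is 3 (since 5·3 = 15 = 2·7 + 1), so t ≡ 3·6 = 18 ≡ 4 (mod 7).
    Then x = 0 + 5·4 = 20, valid modulo lcm(5, 7) = 35: x ≡ 20 (mod 35).
  Combine with x ≡ 1 (mod 13): since gcd(35, 13) = 1, we get a unique residue mod 455.
    Write x = 20 + 35·t and substitute into x ≡ 1 (mod 13): 35·t ≡ 1 − 20 = -19 (mod 13).
    Reduce coefficients mod 13: 9·t ≡ 7 (mod 13).
    The inverse of 9 mod 13 is 3 (since 9·3 = 27 = 2·13 + 1), so t ≡ 3·7 = 21 ≡ 8 (mod 13).
    Then x = 20 + 35·8 = 300, valid modulo lcm(35, 13) = 455: x ≡ 300 (mod 455).
Verify: 300 mod 5 = 0 ✓, 300 mod 7 = 6 ✓, 300 mod 13 = 1 ✓.

x ≡ 300 (mod 455).


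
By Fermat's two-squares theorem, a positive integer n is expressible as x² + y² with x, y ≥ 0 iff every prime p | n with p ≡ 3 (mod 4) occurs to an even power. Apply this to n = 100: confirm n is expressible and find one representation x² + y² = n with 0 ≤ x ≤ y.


Step 1: Factor n = 100 = 2^2 · 5^2.
Step 2: Check the mod-4 condition on each prime factor: 2 = 2 (special); 5 ≡ 1 (mod 4), exponent 2.
All primes ≡ 3 (mod 4) appear to even exponent (or don't appear), so by the two-squares theorem n IS expressible as a sum of two squares.
Step 3: Build a representation. Group n = k² · m with k = 2 and m = 5 · 5 = 25 (a product of primes ≡ 1 (mod 4)); a representation of m scales to one of n via (k·x)² + (k·y)² = k²(x² + y²). Each prime p ≡ 1 (mod 4) is itself a sum of two squares; find a² by testing p − a² for a perfect square:
  5: 5 − 1² = 4 = 2² ⇒ 5 = 1² + 2².
  Combine using the Brahmagupta–Fibonacci identity (a² + b²)(c² + d²) = (ac − bd)² + (ad + bc)² = (ac + bd)² + (ad − bc)²:
  5 · 5 = 25: from (1² + 2²)(1² + 2²), take (1·1 − 2·2, 1·2 + 2·1) = (1 − 4, 2 + 2) = (-3, 4); dropping signs (only squares matter) gives (3, 4); check 3² + 4² = 9 + 16 = 25 ✓.
  Scale by k = 2: (2·3, 2·4) = (6, 8).
Step 4: Order so x ≤ y and verify: 6² + 8² = 36 + 64 = 100 = n. ✓

n = 100 = 6² + 8² (one valid representation with x ≤ y).


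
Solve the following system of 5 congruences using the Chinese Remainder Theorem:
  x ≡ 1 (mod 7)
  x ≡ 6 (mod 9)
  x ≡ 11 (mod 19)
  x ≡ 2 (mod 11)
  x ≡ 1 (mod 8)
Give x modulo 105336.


Product of moduli M = 7 · 9 · 19 · 11 · 8 = 105336.
Merge one congruence at a time:
  Start: x ≡ 1 (mod 7).
  Combine with x ≡ 6 (mod 9); new modulus lcm = 63.
    Write x = 1 + 7·t and substitute into x ≡ 6 (mod 9): 7·t ≡ 6 − 1 = 5 (mod 9).
    The inverse of 7 mod 9 is 4 (since 7·4 = 28 = 3·9 + 1), so t ≡ 4·5 = 20 ≡ 2 (mod 9).
    Then x = 1 + 7·2 = 15, valid modulo lcm(7, 9) = 63: x ≡ 15 (mod 63).
  Combine with x ≡ 11 (mod 19); new modulus lcm = 1197.
    Write x = 15 + 63·t and substitute into x ≡ 11 (mod 19): 63·t ≡ 11 − 15 = -4 (mod 19).
    Reduce coefficients mod 19: 6·t ≡ 15 (mod 19).
    The inverse of 6 mod 19 is 16 (since 6·16 = 96 = 5·19 + 1), so t ≡ 16·15 = 240 ≡ 12 (mod 19).
    Then x = 15 + 63·12 = 771, valid modulo lcm(63, 19) = 1197: x ≡ 771 (mod 1197).
  Combine with x ≡ 2 (mod 11); new modulus lcm = 13167.
    Write x = 771 + 1197·t and substitute into x ≡ 2 (mod 11): 1197·t ≡ 2 − 771 = -769 (mod 11).
    Reduce coefficients mod 11: 9·t ≡ 1 (mod 11).
    The inverse of 9 mod 11 is 5 (since 9·5 = 45 = 4·11 + 1), so t ≡ 5·1 = 5 ≡ 5 (mod 11).
    Then x = 771 + 1197·5 = 6756, valid modulo lcm(1197, 11) = 13167: x ≡ 6756 (mod 13167).
  Combine with x ≡ 1 (mod 8); new modulus lcm = 105336.
    Write x = 6756 + 13167·t and substitute into x ≡ 1 (mod 8): 13167·t ≡ 1 − 6756 = -6755 (mod 8).
    Reduce coefficients mod 8: 7·t ≡ 5 (mod 8).
    The inverse of 7 mod 8 is 7 (since 7·7 = 49 = 6·8 + 1), so t ≡ 7·5 = 35 ≡ 3 (mod 8).
    Then x = 6756 + 13167·3 = 46257, valid modulo lcm(13167, 8) = 105336: x ≡ 46257 (mod 105336).
Verify against each original: 46257 mod 7 = 1, 46257 mod 9 = 6, 46257 mod 19 = 11, 46257 mod 11 = 2, 46257 mod 8 = 1.

x ≡ 46257 (mod 105336).


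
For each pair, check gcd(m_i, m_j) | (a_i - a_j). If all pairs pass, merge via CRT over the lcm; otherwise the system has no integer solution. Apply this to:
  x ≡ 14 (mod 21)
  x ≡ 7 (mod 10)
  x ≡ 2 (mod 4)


Moduli 21, 10, 4 are not pairwise coprime, so CRT works modulo lcm(m_i) when all pairwise compatibility conditions hold.
Pairwise compatibility: gcd(m_i, m_j) must divide a_i - a_j for every pair.
Merge one congruence at a time:
  Start: x ≡ 14 (mod 21).
  Combine with x ≡ 7 (mod 10): gcd(21, 10) = 1; 7 - 14 = -7, which IS divisible by 1, so compatible.
    Write x = 14 + 21·t and substitute into x ≡ 7 (mod 10): 21·t ≡ 7 − 14 = -7 (mod 10).
    Reduce coefficients mod 10: 1·t ≡ 3 (mod 10).
    So t ≡ 3 (mod 10).
    Then x = 14 + 21·3 = 77, valid modulo lcm(21, 10) = 210: x ≡ 77 (mod 210).
  Combine with x ≡ 2 (mod 4): gcd(210, 4) = 2, and 2 - 77 = -75 is NOT divisible by 2.
    ⇒ system is inconsistent (no integer solution).

No solution (the system is inconsistent).


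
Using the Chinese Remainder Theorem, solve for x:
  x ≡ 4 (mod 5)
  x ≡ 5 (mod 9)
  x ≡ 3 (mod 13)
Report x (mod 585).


Moduli 5, 9, 13 are pairwise coprime; by CRT there is a unique solution modulo M = 5 · 9 · 13 = 585.
Solve pairwise, accumulating the modulus:
  Start with x ≡ 4 (mod 5).
  Combine with x ≡ 5 (mod 9): since gcd(5, 9) = 1, we get a unique residue mod 45.
    Write x = 4 + 5·t and substitute into x ≡ 5 (mod 9): 5·t ≡ 5 − 4 = 1 (mod 9).
    The inverse of 5 mod 9 is 2 (since 5·2 = 10 = 1·9 + 1), so t ≡ 2·1 = 2 ≡ 2 (mod 9).
    Then x = 4 + 5·2 = 14, valid modulo lcm(5, 9) = 45: x ≡ 14 (mod 45).
  Combine with x ≡ 3 (mod 13): since gcd(45, 13) = 1, we get a unique residue mod 585.
    Write x = 14 + 45·t and substitute into x ≡ 3 (mod 13): 45·t ≡ 3 − 14 = -11 (mod 13).
    Reduce coefficients mod 13: 6·t ≡ 2 (mod 13).
    The inverse of 6 mod 13 is 11 (since 6·11 = 66 = 5·13 + 1), so t ≡ 11·2 = 22 ≡ 9 (mod 13).
    Then x = 14 + 45·9 = 419, valid modulo lcm(45, 13) = 585: x ≡ 419 (mod 585).
Verify: 419 mod 5 = 4 ✓, 419 mod 9 = 5 ✓, 419 mod 13 = 3 ✓.

x ≡ 419 (mod 585).


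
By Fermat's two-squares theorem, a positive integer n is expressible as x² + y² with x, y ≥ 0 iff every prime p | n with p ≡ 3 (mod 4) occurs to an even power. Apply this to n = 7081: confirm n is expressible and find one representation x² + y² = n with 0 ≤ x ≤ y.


Step 1: Factor n = 7081 = 73 · 97.
Step 2: Check the mod-4 condition on each prime factor: 73 ≡ 1 (mod 4), exponent 1; 97 ≡ 1 (mod 4), exponent 1.
All primes ≡ 3 (mod 4) appear to even exponent (or don't appear), so by the two-squares theorem n IS expressible as a sum of two squares.
Step 3: Build a representation. Here n = 73 · 97 is a product of primes ≡ 1 (mod 4). Each prime p ≡ 1 (mod 4) is itself a sum of two squares; find a² by testing p − a² for a perfect square:
  73: 73 − 1² = 72, 73 − 2² = 69, 73 − 3² = 64 = 8² ⇒ 73 = 3² + 8².
  97: 97 − 1² = 96, 97 − 2² = 93, 97 − 3² = 88, 97 − 4² = 81 = 9² ⇒ 97 = 4² + 9².
  Combine using the Brahmagupta–Fibonacci identity (a² + b²)(c² + d²) = (ac − bd)² + (ad + bc)² = (ac + bd)² + (ad − bc)²:
  73 · 97 = 7081: from (3² + 8²)(4² + 9²), take (3·4 − 8·9, 3·9 + 8·4) = (12 − 72, 27 + 32) = (-60, 59); dropping signs (only squares matter) gives (60, 59); check 60² + 59² = 3600 + 3481 = 7081 ✓.
Step 4: Order so x ≤ y and verify: 59² + 60² = 3481 + 3600 = 7081 = n. ✓

n = 7081 = 59² + 60² (one valid representation with x ≤ y).


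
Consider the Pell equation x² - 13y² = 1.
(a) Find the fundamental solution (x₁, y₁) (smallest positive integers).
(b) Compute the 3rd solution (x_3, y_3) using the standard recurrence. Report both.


Step 1: Find the fundamental solution (x₁, y₁) of x² - 13y² = 1.
  Expand √13 as a continued fraction. a₀ = ⌊√13⌋ = 3; iterate m_{k+1} = d_k·a_k − m_k, d_{k+1} = (13 − m_{k+1}²)/d_k, a_{k+1} = ⌊(a₀ + m_{k+1})/d_{k+1}⌋ (starting m₀ = 0, d₀ = 1), with convergents p_k = a_k·p_{k-1} + p_{k-2}, q_k = a_k·q_{k-1} + q_{k-2} (p₋₁ = 1, q₋₁ = 0):
  k = 0: a₀ = 3; p₀/q₀ = 3/1; p₀² − 13·q₀² = 9 − 13 = -4.
  k = 1: m = 3, d = 4, a = ⌊(3 + 3)/4⌋ = 1; p/q = (1·3 + 1)/(1·1 + 0) = 4/1; p² − 13·q² = 16 − 13 = 3.
  k = 2: m = 1, d = 3, a = ⌊(3 + 1)/3⌋ = 1; p/q = (1·4 + 3)/(1·1 + 1) = 7/2; p² − 13·q² = 49 − 52 = -3.
  k = 3: m = 2, d = 3, a = ⌊(3 + 2)/3⌋ = 1; p/q = (1·7 + 4)/(1·2 + 1) = 11/3; p² − 13·q² = 121 − 117 = 4.
  k = 4: m = 1, d = 4, a = ⌊(3 + 1)/4⌋ = 1; p/q = (1·11 + 7)/(1·3 + 2) = 18/5; p² − 13·q² = 324 − 325 = -1.
  k = 5: m = 3, d = 1, a = ⌊(3 + 3)/1⌋ = 6; p/q = (6·18 + 11)/(6·5 + 3) = 119/33; p² − 13·q² = 14161 − 14157 = 4.
  k = 6: m = 3, d = 4, a = ⌊(3 + 3)/4⌋ = 1; p/q = (1·119 + 18)/(1·33 + 5) = 137/38; p² − 13·q² = 18769 − 18772 = -3.
  k = 7: m = 1, d = 3, a = ⌊(3 + 1)/3⌋ = 1; p/q = (1·137 + 119)/(1·38 + 33) = 256/71; p² − 13·q² = 65536 − 65533 = 3.
  k = 8: m = 2, d = 3, a = ⌊(3 + 2)/3⌋ = 1; p/q = (1·256 + 137)/(1·71 + 38) = 393/109; p² − 13·q² = 154449 − 154453 = -4.
  k = 9: m = 1, d = 4, a = ⌊(3 + 1)/4⌋ = 1; p/q = (1·393 + 256)/(1·109 + 71) = 649/180; p² − 13·q² = 421201 − 421200 = 1.
  The first convergent with p² − 13·q² = 1 gives the fundamental solution (x₁, y₁) = (649, 180).
Step 2: Apply the recurrence (x_{n+1}, y_{n+1}) = (x₁x_n + 13y₁y_n, x₁y_n + y₁x_n) repeatedly.
  From (x_1, y_1) = (649, 180): x_2 = 649·649 + 13·180·180 = 842401; y_2 = 649·180 + 180·649 = 233640.
  From (x_2, y_2) = (842401, 233640): x_3 = 649·842401 + 13·180·233640 = 1093435849; y_3 = 649·233640 + 180·842401 = 303264540.
Step 3: Verify x_3² - 13·y_3² = 1195601955878350801 - 1195601955878350800 = 1 (should be 1). ✓

(x_1, y_1) = (649, 180); (x_3, y_3) = (1093435849, 303264540).


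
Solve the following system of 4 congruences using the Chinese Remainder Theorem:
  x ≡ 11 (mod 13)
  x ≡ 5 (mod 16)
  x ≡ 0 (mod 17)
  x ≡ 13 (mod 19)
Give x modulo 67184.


Product of moduli M = 13 · 16 · 17 · 19 = 67184.
Merge one congruence at a time:
  Start: x ≡ 11 (mod 13).
  Combine with x ≡ 5 (mod 16); new modulus lcm = 208.
    Write x = 11 + 13·t and substitute into x ≡ 5 (mod 16): 13·t ≡ 5 − 11 = -6 (mod 16).
    Reduce coefficients mod 16: 13·t ≡ 10 (mod 16).
    The inverse of 13 mod 16 is 5 (since 13·5 = 65 = 4·16 + 1), so t ≡ 5·10 = 50 ≡ 2 (mod 16).
    Then x = 11 + 13·2 = 37, valid modulo lcm(13, 16) = 208: x ≡ 37 (mod 208).
  Combine with x ≡ 0 (mod 17); new modulus lcm = 3536.
    Write x = 37 + 208·t and substitute into x ≡ 0 (mod 17): 208·t ≡ 0 − 37 = -37 (mod 17).
    Reduce coefficients mod 17: 4·t ≡ 14 (mod 17).
    The inverse of 4 mod 17 is 13 (since 4·13 = 52 = 3·17 + 1), so t ≡ 13·14 = 182 ≡ 12 (mod 17).
    Then x = 37 + 208·12 = 2533, valid modulo lcm(208, 17) = 3536: x ≡ 2533 (mod 3536).
  Combine with x ≡ 13 (mod 19); new modulus lcm = 67184.
    Write x = 2533 + 3536·t and substitute into x ≡ 13 (mod 19): 3536·t ≡ 13 − 2533 = -2520 (mod 19).
    Reduce coefficients mod 19: 2·t ≡ 7 (mod 19).
    The inverse of 2 mod 19 is 10 (since 2·10 = 20 = 1·19 + 1), so t ≡ 10·7 = 70 ≡ 13 (mod 19).
    Then x = 2533 + 3536·13 = 48501, valid modulo lcm(3536, 19) = 67184: x ≡ 48501 (mod 67184).
Verify against each original: 48501 mod 13 = 11, 48501 mod 16 = 5, 48501 mod 17 = 0, 48501 mod 19 = 13.

x ≡ 48501 (mod 67184).


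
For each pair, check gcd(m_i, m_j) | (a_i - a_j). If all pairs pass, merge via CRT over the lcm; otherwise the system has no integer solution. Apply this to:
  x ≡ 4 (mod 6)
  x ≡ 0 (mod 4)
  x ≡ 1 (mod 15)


Moduli 6, 4, 15 are not pairwise coprime, so CRT works modulo lcm(m_i) when all pairwise compatibility conditions hold.
Pairwise compatibility: gcd(m_i, m_j) must divide a_i - a_j for every pair.
Merge one congruence at a time:
  Start: x ≡ 4 (mod 6).
  Combine with x ≡ 0 (mod 4): gcd(6, 4) = 2; 0 - 4 = -4, which IS divisible by 2, so compatible.
    Write x = 4 + 6·t and substitute into x ≡ 0 (mod 4): 6·t ≡ 0 − 4 = -4 (mod 4).
    Divide the congruence (and modulus) by g = 2: 3·t ≡ -2 (mod 2).
    Reduce coefficients mod 2: 1·t ≡ 0 (mod 2).
    So t ≡ 0 (mod 2).
    Then x = 4 + 6·0 = 4, valid modulo lcm(6, 4) = 12: x ≡ 4 (mod 12).
  Combine with x ≡ 1 (mod 15): gcd(12, 15) = 3; 1 - 4 = -3, which IS divisible by 3, so compatible.
    Write x = 4 + 12·t and substitute into x ≡ 1 (mod 15): 12·t ≡ 1 − 4 = -3 (mod 15).
    Divide the congruence (and modulus) by g = 3: 4·t ≡ -1 (mod 5).
    Reduce coefficients mod 5: 4·t ≡ 4 (mod 5).
    The inverse of 4 mod 5 is 4 (since 4·4 = 16 = 3·5 + 1), so t ≡ 4·4 = 16 ≡ 1 (mod 5).
    Then x = 4 + 12·1 = 16, valid modulo lcm(12, 15) = 60: x ≡ 16 (mod 60).
Verify: 16 mod 6 = 4, 16 mod 4 = 0, 16 mod 15 = 1.

x ≡ 16 (mod 60).


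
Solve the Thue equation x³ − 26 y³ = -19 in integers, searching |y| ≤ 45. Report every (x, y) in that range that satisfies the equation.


The equation is x³ - 26y³ = -19. For fixed y, x³ = 26·y³ − 19, so a solution requires the RHS to be a perfect cube.
Strategy: iterate y from -45 to 45, compute RHS = 26·y³ − 19, and check whether it is a (positive or negative) perfect cube.
Check small values of y:
  y = 0: RHS = -19 is not a perfect cube.
  y = 1: RHS = 7 is not a perfect cube.
  y = -1: RHS = -45 is not a perfect cube.
  y = 2: RHS = 189 is not a perfect cube.
  y = -2: RHS = -227 is not a perfect cube.
  y = 3: RHS = 683 is not a perfect cube.
  y = -3: RHS = -721 is not a perfect cube.
Continuing the search up to |y| = 45 finds no solutions either.
No (x, y) in the scanned range satisfies the equation.

No integer solutions with |y| ≤ 45.


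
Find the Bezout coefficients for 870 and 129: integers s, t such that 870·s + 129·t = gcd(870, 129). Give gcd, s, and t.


Euclidean algorithm on (870, 129) — divide until remainder is 0:
  870 = 6 · 129 + 96
  129 = 1 · 96 + 33
  96 = 2 · 33 + 30
  33 = 1 · 30 + 3
  30 = 10 · 3 + 0
gcd(870, 129) = 3.
Track Bezout coefficients alongside the remainders: start with r₀ = 870 = a·1 + b·0 (s = 1, t = 0) and r₁ = 129 = a·0 + b·1 (s = 0, t = 1); each new remainder r_{k+1} = r_{k-1} − q_k·r_k inherits s_{k+1} = s_{k-1} − q_k·s_k, t_{k+1} = t_{k-1} − q_k·t_k, so r_k = a·s_k + b·t_k at every step:
  q = 6: r = 96, s = 1 − 6·0 = 1, t = 0 − 6·1 = -6  (check: 870·1 + 129·(-6) = 96)
  q = 1: r = 33, s = 0 − 1·1 = -1, t = 1 − 1·(-6) = 7  (check: 870·(-1) + 129·7 = 33)
  q = 2: r = 30, s = 1 − 2·(-1) = 3, t = -6 − 2·7 = -20  (check: 870·3 + 129·(-20) = 30)
  q = 1: r = 3, s = -1 − 1·3 = -4, t = 7 − 1·(-20) = 27  (check: 870·(-4) + 129·27 = 3)
The row with r = 3 (the gcd) gives the Bezout coefficients s = -4, t = 27.
Result: 870 · (-4) + 129 · (27) = 3.

gcd(870, 129) = 3; s = -4, t = 27 (check: 870·(-4) + 129·27 = 3).


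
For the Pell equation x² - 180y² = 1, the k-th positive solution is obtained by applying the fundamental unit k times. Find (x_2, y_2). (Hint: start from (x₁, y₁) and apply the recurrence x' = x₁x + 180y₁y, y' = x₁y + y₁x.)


Step 1: Find the fundamental solution (x₁, y₁) of x² - 180y² = 1.
  Expand √180 as a continued fraction. a₀ = ⌊√180⌋ = 13; iterate m_{k+1} = d_k·a_k − m_k, d_{k+1} = (180 − m_{k+1}²)/d_k, a_{k+1} = ⌊(a₀ + m_{k+1})/d_{k+1}⌋ (starting m₀ = 0, d₀ = 1), with convergents p_k = a_k·p_{k-1} + p_{k-2}, q_k = a_k·q_{k-1} + q_{k-2} (p₋₁ = 1, q₋₁ = 0):
  k = 0: a₀ = 13; p₀/q₀ = 13/1; p₀² − 180·q₀² = 169 − 180 = -11.
  k = 1: m = 13, d = 11, a = ⌊(13 + 13)/11⌋ = 2; p/q = (2·13 + 1)/(2·1 + 0) = 27/2; p² − 180·q² = 729 − 720 = 9.
  k = 2: m = 9, d = 9, a = ⌊(13 + 9)/9⌋ = 2; p/q = (2·27 + 13)/(2·2 + 1) = 67/5; p² − 180·q² = 4489 − 4500 = -11.
  k = 3: m = 9, d = 11, a = ⌊(13 + 9)/11⌋ = 2; p/q = (2·67 + 27)/(2·5 + 2) = 161/12; p² − 180·q² = 25921 − 25920 = 1.
  The first convergent with p² − 180·q² = 1 gives the fundamental solution (x₁, y₁) = (161, 12).
Step 2: Apply the recurrence (x_{n+1}, y_{n+1}) = (x₁x_n + 180y₁y_n, x₁y_n + y₁x_n) repeatedly.
  From (x_1, y_1) = (161, 12): x_2 = 161·161 + 180·12·12 = 51841; y_2 = 161·12 + 12·161 = 3864.
Step 3: Verify x_2² - 180·y_2² = 2687489281 - 2687489280 = 1 (should be 1). ✓

(x_1, y_1) = (161, 12); (x_2, y_2) = (51841, 3864).


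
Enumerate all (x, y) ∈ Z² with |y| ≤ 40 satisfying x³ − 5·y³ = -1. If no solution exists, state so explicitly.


The equation is x³ - 5y³ = -1. For fixed y, x³ = 5·y³ − 1, so a solution requires the RHS to be a perfect cube.
Strategy: iterate y from -40 to 40, compute RHS = 5·y³ − 1, and check whether it is a (positive or negative) perfect cube.
Check small values of y:
  y = 0: RHS = -1 = (-1)³ ⇒ x = -1 works.
  y = 1: RHS = 4 is not a perfect cube.
  y = -1: RHS = -6 is not a perfect cube.
  y = 2: RHS = 39 is not a perfect cube.
  y = -2: RHS = -41 is not a perfect cube.
  y = 3: RHS = 134 is not a perfect cube.
  y = -3: RHS = -136 is not a perfect cube.
Continuing the search up to |y| = 40 finds no further solutions beyond those listed.
Collected solutions: (-1, 0).

Solutions (with |y| ≤ 40): (-1, 0).


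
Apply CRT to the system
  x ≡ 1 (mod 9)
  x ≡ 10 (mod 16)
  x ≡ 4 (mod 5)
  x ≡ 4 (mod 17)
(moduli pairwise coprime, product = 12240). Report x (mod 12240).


Product of moduli M = 9 · 16 · 5 · 17 = 12240.
Merge one congruence at a time:
  Start: x ≡ 1 (mod 9).
  Combine with x ≡ 10 (mod 16); new modulus lcm = 144.
    Write x = 1 + 9·t and substitute into x ≡ 10 (mod 16): 9·t ≡ 10 − 1 = 9 (mod 16).
    The inverse of 9 mod 16 is 9 (since 9·9 = 81 = 5·16 + 1), so t ≡ 9·9 = 81 ≡ 1 (mod 16).
    Then x = 1 + 9·1 = 10, valid modulo lcm(9, 16) = 144: x ≡ 10 (mod 144).
  Combine with x ≡ 4 (mod 5); new modulus lcm = 720.
    Write x = 10 + 144·t and substitute into x ≡ 4 (mod 5): 144·t ≡ 4 − 10 = -6 (mod 5).
    Reduce coefficients mod 5: 4·t ≡ 4 (mod 5).
    The inverse of 4 mod 5 is 4 (since 4·4 = 16 = 3·5 + 1), so t ≡ 4·4 = 16 ≡ 1 (mod 5).
    Then x = 10 + 144·1 = 154, valid modulo lcm(144, 5) = 720: x ≡ 154 (mod 720).
  Combine with x ≡ 4 (mod 17); new modulus lcm = 12240.
    Write x = 154 + 720·t and substitute into x ≡ 4 (mod 17): 720·t ≡ 4 − 154 = -150 (mod 17).
    Reduce coefficients mod 17: 6·t ≡ 3 (mod 17).
    The inverse of 6 mod 17 is 3 (since 6·3 = 18 = 1·17 + 1), so t ≡ 3·3 = 9 ≡ 9 (mod 17).
    Then x = 154 + 720·9 = 6634, valid modulo lcm(720, 17) = 12240: x ≡ 6634 (mod 12240).
Verify against each original: 6634 mod 9 = 1, 6634 mod 16 = 10, 6634 mod 5 = 4, 6634 mod 17 = 4.

x ≡ 6634 (mod 12240).


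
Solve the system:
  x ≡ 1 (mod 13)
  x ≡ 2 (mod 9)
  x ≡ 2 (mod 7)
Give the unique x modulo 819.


Moduli 13, 9, 7 are pairwise coprime; by CRT there is a unique solution modulo M = 13 · 9 · 7 = 819.
Solve pairwise, accumulating the modulus:
  Start with x ≡ 1 (mod 13).
  Combine with x ≡ 2 (mod 9): since gcd(13, 9) = 1, we get a unique residue mod 117.
    Write x = 1 + 13·t and substitute into x ≡ 2 (mod 9): 13·t ≡ 2 − 1 = 1 (mod 9).
    Reduce coefficients mod 9: 4·t ≡ 1 (mod 9).
    The inverse of 4 mod 9 is 7 (since 4·7 = 28 = 3·9 + 1), so t ≡ 7·1 = 7 ≡ 7 (mod 9).
    Then x = 1 + 13·7 = 92, valid modulo lcm(13, 9) = 117: x ≡ 92 (mod 117).
  Combine with x ≡ 2 (mod 7): since gcd(117, 7) = 1, we get a unique residue mod 819.
    Write x = 92 + 117·t and substitute into x ≡ 2 (mod 7): 117·t ≡ 2 − 92 = -90 (mod 7).
    Reduce coefficients mod 7: 5·t ≡ 1 (mod 7).
    The inverse of 5 mod 7 is 3 (since 5·3 = 15 = 2·7 + 1), so t ≡ 3·1 = 3 ≡ 3 (mod 7).
    Then x = 92 + 117·3 = 443, valid modulo lcm(117, 7) = 819: x ≡ 443 (mod 819).
Verify: 443 mod 13 = 1 ✓, 443 mod 9 = 2 ✓, 443 mod 7 = 2 ✓.

x ≡ 443 (mod 819).


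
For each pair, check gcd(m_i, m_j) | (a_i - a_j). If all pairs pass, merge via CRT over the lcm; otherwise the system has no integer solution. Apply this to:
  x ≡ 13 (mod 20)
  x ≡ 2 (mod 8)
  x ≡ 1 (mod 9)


Moduli 20, 8, 9 are not pairwise coprime, so CRT works modulo lcm(m_i) when all pairwise compatibility conditions hold.
Pairwise compatibility: gcd(m_i, m_j) must divide a_i - a_j for every pair.
Merge one congruence at a time:
  Start: x ≡ 13 (mod 20).
  Combine with x ≡ 2 (mod 8): gcd(20, 8) = 4, and 2 - 13 = -11 is NOT divisible by 4.
    ⇒ system is inconsistent (no integer solution).

No solution (the system is inconsistent).


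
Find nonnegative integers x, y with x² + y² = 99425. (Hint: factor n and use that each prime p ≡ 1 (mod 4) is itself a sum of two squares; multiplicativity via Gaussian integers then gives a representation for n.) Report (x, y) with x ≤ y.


Step 1: Factor n = 99425 = 5^2 · 41 · 97.
Step 2: Check the mod-4 condition on each prime factor: 5 ≡ 1 (mod 4), exponent 2; 41 ≡ 1 (mod 4), exponent 1; 97 ≡ 1 (mod 4), exponent 1.
All primes ≡ 3 (mod 4) appear to even exponent (or don't appear), so by the two-squares theorem n IS expressible as a sum of two squares.
Step 3: Build a representation. Group n = k² · m with k = 5 and m = 41 · 97 = 3977 (a product of primes ≡ 1 (mod 4)); a representation of m scales to one of n via (k·x)² + (k·y)² = k²(x² + y²). Each prime p ≡ 1 (mod 4) is itself a sum of two squares; find a² by testing p − a² for a perfect square:
  41: 41 − 1² = 40, 41 − 2² = 37, 41 − 3² = 32, 41 − 4² = 25 = 5² ⇒ 41 = 4² + 5².
  97: 97 − 1² = 96, 97 − 2² = 93, 97 − 3² = 88, 97 − 4² = 81 = 9² ⇒ 97 = 4² + 9².
  Combine using the Brahmagupta–Fibonacci identity (a² + b²)(c² + d²) = (ac − bd)² + (ad + bc)² = (ac + bd)² + (ad − bc)²:
  41 · 97 = 3977: from (4² + 5²)(4² + 9²), take (4·4 − 5·9, 4·9 + 5·4) = (16 − 45, 36 + 20) = (-29, 56); dropping signs (only squares matter) gives (29, 56); check 29² + 56² = 841 + 3136 = 3977 ✓.
  Scale by k = 5: (5·29, 5·56) = (145, 280).
Step 4: Order so x ≤ y and verify: 145² + 280² = 21025 + 78400 = 99425 = n. ✓

n = 99425 = 145² + 280² (one valid representation with x ≤ y).


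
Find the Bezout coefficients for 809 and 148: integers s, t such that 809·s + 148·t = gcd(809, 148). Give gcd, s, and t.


Euclidean algorithm on (809, 148) — divide until remainder is 0:
  809 = 5 · 148 + 69
  148 = 2 · 69 + 10
  69 = 6 · 10 + 9
  10 = 1 · 9 + 1
  9 = 9 · 1 + 0
gcd(809, 148) = 1.
Track Bezout coefficients alongside the remainders: start with r₀ = 809 = a·1 + b·0 (s = 1, t = 0) and r₁ = 148 = a·0 + b·1 (s = 0, t = 1); each new remainder r_{k+1} = r_{k-1} − q_k·r_k inherits s_{k+1} = s_{k-1} − q_k·s_k, t_{k+1} = t_{k-1} − q_k·t_k, so r_k = a·s_k + b·t_k at every step:
  q = 5: r = 69, s = 1 − 5·0 = 1, t = 0 − 5·1 = -5  (check: 809·1 + 148·(-5) = 69)
  q = 2: r = 10, s = 0 − 2·1 = -2, t = 1 − 2·(-5) = 11  (check: 809·(-2) + 148·11 = 10)
  q = 6: r = 9, s = 1 − 6·(-2) = 13, t = -5 − 6·11 = -71  (check: 809·13 + 148·(-71) = 9)
  q = 1: r = 1, s = -2 − 1·13 = -15, t = 11 − 1·(-71) = 82  (check: 809·(-15) + 148·82 = 1)
The row with r = 1 (the gcd) gives the Bezout coefficients s = -15, t = 82.
Result: 809 · (-15) + 148 · (82) = 1.

gcd(809, 148) = 1; s = -15, t = 82 (check: 809·(-15) + 148·82 = 1).


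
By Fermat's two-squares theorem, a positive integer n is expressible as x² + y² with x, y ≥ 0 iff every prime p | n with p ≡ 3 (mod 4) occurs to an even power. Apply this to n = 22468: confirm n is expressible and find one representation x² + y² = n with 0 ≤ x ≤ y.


Step 1: Factor n = 22468 = 2^2 · 41 · 137.
Step 2: Check the mod-4 condition on each prime factor: 2 = 2 (special); 41 ≡ 1 (mod 4), exponent 1; 137 ≡ 1 (mod 4), exponent 1.
All primes ≡ 3 (mod 4) appear to even exponent (or don't appear), so by the two-squares theorem n IS expressible as a sum of two squares.
Step 3: Build a representation. Group n = k² · m with k = 2 and m = 41 · 137 = 5617 (a product of primes ≡ 1 (mod 4)); a representation of m scales to one of n via (k·x)² + (k·y)² = k²(x² + y²). Each prime p ≡ 1 (mod 4) is itself a sum of two squares; find a² by testing p − a² for a perfect square:
  41: 41 − 1² = 40, 41 − 2² = 37, 41 − 3² = 32, 41 − 4² = 25 = 5² ⇒ 41 = 4² + 5².
  137: 137 − 1² = 136, 137 − 2² = 133, 137 − 3² = 128, 137 − 4² = 121 = 11² ⇒ 137 = 4² + 11².
  Combine using the Brahmagupta–Fibonacci identity (a² + b²)(c² + d²) = (ac − bd)² + (ad + bc)² = (ac + bd)² + (ad − bc)²:
  41 · 137 = 5617: from (4² + 5²)(4² + 11²), take (4·4 − 5·11, 4·11 + 5·4) = (16 − 55, 44 + 20) = (-39, 64); dropping signs (only squares matter) gives (39, 64); check 39² + 64² = 1521 + 4096 = 5617 ✓.
  Scale by k = 2: (2·39, 2·64) = (78, 128).
Step 4: Order so x ≤ y and verify: 78² + 128² = 6084 + 16384 = 22468 = n. ✓

n = 22468 = 78² + 128² (one valid representation with x ≤ y).


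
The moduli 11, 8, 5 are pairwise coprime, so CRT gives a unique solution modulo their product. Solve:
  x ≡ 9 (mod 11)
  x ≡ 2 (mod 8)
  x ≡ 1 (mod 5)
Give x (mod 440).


Moduli 11, 8, 5 are pairwise coprime; by CRT there is a unique solution modulo M = 11 · 8 · 5 = 440.
Solve pairwise, accumulating the modulus:
  Start with x ≡ 9 (mod 11).
  Combine with x ≡ 2 (mod 8): since gcd(11, 8) = 1, we get a unique residue mod 88.
    Write x = 9 + 11·t and substitute into x ≡ 2 (mod 8): 11·t ≡ 2 − 9 = -7 (mod 8).
    Reduce coefficients mod 8: 3·t ≡ 1 (mod 8).
    The inverse of 3 mod 8 is 3 (since 3·3 = 9 = 1·8 + 1), so t ≡ 3·1 = 3 ≡ 3 (mod 8).
    Then x = 9 + 11·3 = 42, valid modulo lcm(11, 8) = 88: x ≡ 42 (mod 88).
  Combine with x ≡ 1 (mod 5): since gcd(88, 5) = 1, we get a unique residue mod 440.
    Write x = 42 + 88·t and substitute into x ≡ 1 (mod 5): 88·t ≡ 1 − 42 = -41 (mod 5).
    Reduce coefficients mod 5: 3·t ≡ 4 (mod 5).
    The inverse of 3 mod 5 is 2 (since 3·2 = 6 = 1·5 + 1), so t ≡ 2·4 = 8 ≡ 3 (mod 5).
    Then x = 42 + 88·3 = 306, valid modulo lcm(88, 5) = 440: x ≡ 306 (mod 440).
Verify: 306 mod 11 = 9 ✓, 306 mod 8 = 2 ✓, 306 mod 5 = 1 ✓.

x ≡ 306 (mod 440).


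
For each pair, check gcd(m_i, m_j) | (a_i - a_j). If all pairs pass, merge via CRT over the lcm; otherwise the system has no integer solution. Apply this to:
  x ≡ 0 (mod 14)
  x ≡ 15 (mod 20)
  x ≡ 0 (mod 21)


Moduli 14, 20, 21 are not pairwise coprime, so CRT works modulo lcm(m_i) when all pairwise compatibility conditions hold.
Pairwise compatibility: gcd(m_i, m_j) must divide a_i - a_j for every pair.
Merge one congruence at a time:
  Start: x ≡ 0 (mod 14).
  Combine with x ≡ 15 (mod 20): gcd(14, 20) = 2, and 15 - 0 = 15 is NOT divisible by 2.
    ⇒ system is inconsistent (no integer solution).

No solution (the system is inconsistent).


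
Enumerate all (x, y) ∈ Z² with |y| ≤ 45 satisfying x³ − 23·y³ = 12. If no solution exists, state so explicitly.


The equation is x³ - 23y³ = 12. For fixed y, x³ = 23·y³ + 12, so a solution requires the RHS to be a perfect cube.
Strategy: iterate y from -45 to 45, compute RHS = 23·y³ + 12, and check whether it is a (positive or negative) perfect cube.
Check small values of y:
  y = 0: RHS = 12 is not a perfect cube.
  y = 1: RHS = 35 is not a perfect cube.
  y = -1: RHS = -11 is not a perfect cube.
  y = 2: RHS = 196 is not a perfect cube.
  y = -2: RHS = -172 is not a perfect cube.
  y = 3: RHS = 633 is not a perfect cube.
  y = -3: RHS = -609 is not a perfect cube.
Continuing the search up to |y| = 45 finds no solutions either.
No (x, y) in the scanned range satisfies the equation.

No integer solutions with |y| ≤ 45.


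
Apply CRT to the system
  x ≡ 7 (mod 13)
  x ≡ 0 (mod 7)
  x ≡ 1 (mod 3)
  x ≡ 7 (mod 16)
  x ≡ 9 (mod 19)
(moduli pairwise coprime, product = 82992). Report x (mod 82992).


Product of moduli M = 13 · 7 · 3 · 16 · 19 = 82992.
Merge one congruence at a time:
  Start: x ≡ 7 (mod 13).
  Combine with x ≡ 0 (mod 7); new modulus lcm = 91.
    Write x = 7 + 13·t and substitute into x ≡ 0 (mod 7): 13·t ≡ 0 − 7 = -7 (mod 7).
    Reduce coefficients mod 7: 6·t ≡ 0 (mod 7).
    The inverse of 6 mod 7 is 6 (since 6·6 = 36 = 5·7 + 1), so t ≡ 6·0 = 0 ≡ 0 (mod 7).
    Then x = 7 + 13·0 = 7, valid modulo lcm(13, 7) = 91: x ≡ 7 (mod 91).
  Combine with x ≡ 1 (mod 3); new modulus lcm = 273.
    Write x = 7 + 91·t and substitute into x ≡ 1 (mod 3): 91·t ≡ 1 − 7 = -6 (mod 3).
    Reduce coefficients mod 3: 1·t ≡ 0 (mod 3).
    So t ≡ 0 (mod 3).
    Then x = 7 + 91·0 = 7, valid modulo lcm(91, 3) = 273: x ≡ 7 (mod 273).
  Combine with x ≡ 7 (mod 16); new modulus lcm = 4368.
    Write x = 7 + 273·t and substitute into x ≡ 7 (mod 16): 273·t ≡ 7 − 7 = 0 (mod 16).
    Reduce coefficients mod 16: 1·t ≡ 0 (mod 16).
    So t ≡ 0 (mod 16).
    Then x = 7 + 273·0 = 7, valid modulo lcm(273, 16) = 4368: x ≡ 7 (mod 4368).
  Combine with x ≡ 9 (mod 19); new modulus lcm = 82992.
    Write x = 7 + 4368·t and substitute into x ≡ 9 (mod 19): 4368·t ≡ 9 − 7 = 2 (mod 19).
    Reduce coefficients mod 19: 17·t ≡ 2 (mod 19).
    The inverse of 17 mod 19 is 9 (since 17·9 = 153 = 8·19 + 1), so t ≡ 9·2 = 18 ≡ 18 (mod 19).
    Then x = 7 + 4368·18 = 78631, valid modulo lcm(4368, 19) = 82992: x ≡ 78631 (mod 82992).
Verify against each original: 78631 mod 13 = 7, 78631 mod 7 = 0, 78631 mod 3 = 1, 78631 mod 16 = 7, 78631 mod 19 = 9.

x ≡ 78631 (mod 82992).


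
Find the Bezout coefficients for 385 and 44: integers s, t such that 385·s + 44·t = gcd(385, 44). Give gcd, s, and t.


Euclidean algorithm on (385, 44) — divide until remainder is 0:
  385 = 8 · 44 + 33
  44 = 1 · 33 + 11
  33 = 3 · 11 + 0
gcd(385, 44) = 11.
Track Bezout coefficients alongside the remainders: start with r₀ = 385 = a·1 + b·0 (s = 1, t = 0) and r₁ = 44 = a·0 + b·1 (s = 0, t = 1); each new remainder r_{k+1} = r_{k-1} − q_k·r_k inherits s_{k+1} = s_{k-1} − q_k·s_k, t_{k+1} = t_{k-1} − q_k·t_k, so r_k = a·s_k + b·t_k at every step:
  q = 8: r = 33, s = 1 − 8·0 = 1, t = 0 − 8·1 = -8  (check: 385·1 + 44·(-8) = 33)
  q = 1: r = 11, s = 0 − 1·1 = -1, t = 1 − 1·(-8) = 9  (check: 385·(-1) + 44·9 = 11)
The row with r = 11 (the gcd) gives the Bezout coefficients s = -1, t = 9.
Result: 385 · (-1) + 44 · (9) = 11.

gcd(385, 44) = 11; s = -1, t = 9 (check: 385·(-1) + 44·9 = 11).


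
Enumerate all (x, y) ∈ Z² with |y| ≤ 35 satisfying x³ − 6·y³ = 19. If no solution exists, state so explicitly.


The equation is x³ - 6y³ = 19. For fixed y, x³ = 6·y³ + 19, so a solution requires the RHS to be a perfect cube.
Strategy: iterate y from -35 to 35, compute RHS = 6·y³ + 19, and check whether it is a (positive or negative) perfect cube.
Check small values of y:
  y = 0: RHS = 19 is not a perfect cube.
  y = 1: RHS = 25 is not a perfect cube.
  y = -1: RHS = 13 is not a perfect cube.
  y = 2: RHS = 67 is not a perfect cube.
  y = -2: RHS = -29 is not a perfect cube.
  y = 3: RHS = 181 is not a perfect cube.
  y = -3: RHS = -143 is not a perfect cube.
Continuing the search up to |y| = 35 finds no solutions either.
No (x, y) in the scanned range satisfies the equation.

No integer solutions with |y| ≤ 35.


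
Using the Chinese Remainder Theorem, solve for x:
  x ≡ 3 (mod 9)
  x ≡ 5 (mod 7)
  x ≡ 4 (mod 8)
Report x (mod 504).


Moduli 9, 7, 8 are pairwise coprime; by CRT there is a unique solution modulo M = 9 · 7 · 8 = 504.
Solve pairwise, accumulating the modulus:
  Start with x ≡ 3 (mod 9).
  Combine with x ≡ 5 (mod 7): since gcd(9, 7) = 1, we get a unique residue mod 63.
    Write x = 3 + 9·t and substitute into x ≡ 5 (mod 7): 9·t ≡ 5 − 3 = 2 (mod 7).
    Reduce coefficients mod 7: 2·t ≡ 2 (mod 7).
    The inverse of 2 mod 7 is 4 (since 2·4 = 8 = 1·7 + 1), so t ≡ 4·2 = 8 ≡ 1 (mod 7).
    Then x = 3 + 9·1 = 12, valid modulo lcm(9, 7) = 63: x ≡ 12 (mod 63).
  Combine with x ≡ 4 (mod 8): since gcd(63, 8) = 1, we get a unique residue mod 504.
    Write x = 12 + 63·t and substitute into x ≡ 4 (mod 8): 63·t ≡ 4 − 12 = -8 (mod 8).
    Reduce coefficients mod 8: 7·t ≡ 0 (mod 8).
    The inverse of 7 mod 8 is 7 (since 7·7 = 49 = 6·8 + 1), so t ≡ 7·0 = 0 ≡ 0 (mod 8).
    Then x = 12 + 63·0 = 12, valid modulo lcm(63, 8) = 504: x ≡ 12 (mod 504).
Verify: 12 mod 9 = 3 ✓, 12 mod 7 = 5 ✓, 12 mod 8 = 4 ✓.

x ≡ 12 (mod 504).


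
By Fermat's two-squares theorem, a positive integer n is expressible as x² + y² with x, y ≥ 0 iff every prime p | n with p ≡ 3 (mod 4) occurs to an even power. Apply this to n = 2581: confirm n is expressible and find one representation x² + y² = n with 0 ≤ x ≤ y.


Step 1: Factor n = 2581 = 29 · 89.
Step 2: Check the mod-4 condition on each prime factor: 29 ≡ 1 (mod 4), exponent 1; 89 ≡ 1 (mod 4), exponent 1.
All primes ≡ 3 (mod 4) appear to even exponent (or don't appear), so by the two-squares theorem n IS expressible as a sum of two squares.
Step 3: Build a representation. Here n = 29 · 89 is a product of primes ≡ 1 (mod 4). Each prime p ≡ 1 (mod 4) is itself a sum of two squares; find a² by testing p − a² for a perfect square:
  29: 29 − 1² = 28, 29 − 2² = 25 = 5² ⇒ 29 = 2² + 5².
  89: 89 − 1² = 88, 89 − 2² = 85, 89 − 3² = 80, 89 − 4² = 73, 89 − 5² = 64 = 8² ⇒ 89 = 5² + 8².
  Combine using the Brahmagupta–Fibonacci identity (a² + b²)(c² + d²) = (ac − bd)² + (ad + bc)² = (ac + bd)² + (ad − bc)²:
  29 · 89 = 2581: from (2² + 5²)(5² + 8²), take (2·5 − 5·8, 2·8 + 5·5) = (10 − 40, 16 + 25) = (-30, 41); dropping signs (only squares matter) gives (30, 41); check 30² + 41² = 900 + 1681 = 2581 ✓.
Step 4: Order so x ≤ y and verify: 30² + 41² = 900 + 1681 = 2581 = n. ✓

n = 2581 = 30² + 41² (one valid representation with x ≤ y).


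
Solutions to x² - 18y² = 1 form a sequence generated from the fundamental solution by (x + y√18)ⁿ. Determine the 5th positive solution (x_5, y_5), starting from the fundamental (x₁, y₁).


Step 1: Find the fundamental solution (x₁, y₁) of x² - 18y² = 1.
  Expand √18 as a continued fraction. a₀ = ⌊√18⌋ = 4; iterate m_{k+1} = d_k·a_k − m_k, d_{k+1} = (18 − m_{k+1}²)/d_k, a_{k+1} = ⌊(a₀ + m_{k+1})/d_{k+1}⌋ (starting m₀ = 0, d₀ = 1), with convergents p_k = a_k·p_{k-1} + p_{k-2}, q_k = a_k·q_{k-1} + q_{k-2} (p₋₁ = 1, q₋₁ = 0):
  k = 0: a₀ = 4; p₀/q₀ = 4/1; p₀² − 18·q₀² = 16 − 18 = -2.
  k = 1: m = 4, d = 2, a = ⌊(4 + 4)/2⌋ = 4; p/q = (4·4 + 1)/(4·1 + 0) = 17/4; p² − 18·q² = 289 − 288 = 1.
  The first convergent with p² − 18·q² = 1 gives the fundamental solution (x₁, y₁) = (17, 4).
Step 2: Apply the recurrence (x_{n+1}, y_{n+1}) = (x₁x_n + 18y₁y_n, x₁y_n + y₁x_n) repeatedly.
  From (x_1, y_1) = (17, 4): x_2 = 17·17 + 18·4·4 = 577; y_2 = 17·4 + 4·17 = 136.
  From (x_2, y_2) = (577, 136): x_3 = 17·577 + 18·4·136 = 19601; y_3 = 17·136 + 4·577 = 4620.
  From (x_3, y_3) = (19601, 4620): x_4 = 17·19601 + 18·4·4620 = 665857; y_4 = 17·4620 + 4·19601 = 156944.
  From (x_4, y_4) = (665857, 156944): x_5 = 17·665857 + 18·4·156944 = 22619537; y_5 = 17·156944 + 4·665857 = 5331476.
Step 3: Verify x_5² - 18·y_5² = 511643454094369 - 511643454094368 = 1 (should be 1). ✓

(x_1, y_1) = (17, 4); (x_5, y_5) = (22619537, 5331476).


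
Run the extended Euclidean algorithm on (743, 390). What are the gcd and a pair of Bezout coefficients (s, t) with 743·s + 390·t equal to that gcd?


Euclidean algorithm on (743, 390) — divide until remainder is 0:
  743 = 1 · 390 + 353
  390 = 1 · 353 + 37
  353 = 9 · 37 + 20
  37 = 1 · 20 + 17
  20 = 1 · 17 + 3
  17 = 5 · 3 + 2
  3 = 1 · 2 + 1
  2 = 2 · 1 + 0
gcd(743, 390) = 1.
Track Bezout coefficients alongside the remainders: start with r₀ = 743 = a·1 + b·0 (s = 1, t = 0) and r₁ = 390 = a·0 + b·1 (s = 0, t = 1); each new remainder r_{k+1} = r_{k-1} − q_k·r_k inherits s_{k+1} = s_{k-1} − q_k·s_k, t_{k+1} = t_{k-1} − q_k·t_k, so r_k = a·s_k + b·t_k at every step:
  q = 1: r = 353, s = 1 − 1·0 = 1, t = 0 − 1·1 = -1  (check: 743·1 + 390·(-1) = 353)
  q = 1: r = 37, s = 0 − 1·1 = -1, t = 1 − 1·(-1) = 2  (check: 743·(-1) + 390·2 = 37)
  q = 9: r = 20, s = 1 − 9·(-1) = 10, t = -1 − 9·2 = -19  (check: 743·10 + 390·(-19) = 20)
  q = 1: r = 17, s = -1 − 1·10 = -11, t = 2 − 1·(-19) = 21  (check: 743·(-11) + 390·21 = 17)
  q = 1: r = 3, s = 10 − 1·(-11) = 21, t = -19 − 1·21 = -40  (check: 743·21 + 390·(-40) = 3)
  q = 5: r = 2, s = -11 − 5·21 = -116, t = 21 − 5·(-40) = 221  (check: 743·(-116) + 390·221 = 2)
  q = 1: r = 1, s = 21 − 1·(-116) = 137, t = -40 − 1·221 = -261  (check: 743·137 + 390·(-261) = 1)
The row with r = 1 (the gcd) gives the Bezout coefficients s = 137, t = -261.
Result: 743 · (137) + 390 · (-261) = 1.

gcd(743, 390) = 1; s = 137, t = -261 (check: 743·137 + 390·(-261) = 1).
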